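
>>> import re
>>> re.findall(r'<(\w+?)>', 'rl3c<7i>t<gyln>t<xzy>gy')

['7i', 'gyln', 'xzy']

Because there's exactly one group, `findall` drops the full match and keeps group 1 from each hit.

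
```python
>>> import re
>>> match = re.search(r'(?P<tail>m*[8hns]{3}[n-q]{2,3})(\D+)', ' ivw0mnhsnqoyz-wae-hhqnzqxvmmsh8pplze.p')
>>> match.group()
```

The match spans [5:31] → 'mnhsnqoyz-wae-hhqnzqxvmmsh'.

'mnhsnqoyz-wae-hhqnzqxvmmsh'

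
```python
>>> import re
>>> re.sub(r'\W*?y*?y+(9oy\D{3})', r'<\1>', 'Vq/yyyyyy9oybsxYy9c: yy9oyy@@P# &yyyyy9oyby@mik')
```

'Vq<9oybsx>Yy9c<9oyy@@>P<9oyby@>mik'

`\1` in the replacement pulls in group 1's text for each match.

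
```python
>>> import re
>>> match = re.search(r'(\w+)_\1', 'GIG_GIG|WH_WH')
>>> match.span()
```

(0, 7)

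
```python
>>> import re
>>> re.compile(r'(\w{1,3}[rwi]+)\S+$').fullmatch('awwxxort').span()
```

(0, 8)

This matches 1 to 3 of a word character, then one or more of one of [rwi] (captured); then one or more of a non-whitespace character; then anchored at the end.
`re.fullmatch` requires the pattern to consume the entire string.
The match spans [0:8] → 'awwxxort'.
Captured: group 1 = 'aww'.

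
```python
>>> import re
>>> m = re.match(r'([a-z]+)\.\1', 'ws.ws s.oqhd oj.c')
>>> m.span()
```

(0, 5)

`\1` is not a pattern — it's the concrete string captured by group 1, re-applied verbatim.
With `match`, the pattern is implicitly anchored at the beginning.
The match spans [0:5] → 'ws.ws'.
Captured: group 1 = 'ws'.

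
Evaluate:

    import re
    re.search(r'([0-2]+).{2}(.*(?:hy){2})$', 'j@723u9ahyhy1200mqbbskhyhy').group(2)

The match spans [3:26] → '23u9ahyhy1200mqbbskhyhy'.
Captured: group 1 = '2', group 2 = '9ahyhy1200mqbbskhyhy'.

'9ahyhy1200mqbbskhyhy'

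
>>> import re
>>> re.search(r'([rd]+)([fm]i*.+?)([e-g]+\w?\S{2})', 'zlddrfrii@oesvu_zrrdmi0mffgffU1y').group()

'ddrfrii@oesvu'

The pattern matches one or more of one of [rd] (captured); then one of [fm], then zero or more of the literal 'i', then one or more of any character (lazy) (captured); then one or more of a character in [e-g], then optionally a word character, then exactly 2 of a non-whitespace character (captured).
Because the quantifier is non-greedy, it stops expanding at the earliest point where the rest of the pattern can succeed.
`re.search` tries every starting position until one works.
The match spans [2:15] → 'ddrfrii@oesvu'.
Captured: group 1 = 'ddr', group 2 = 'frii@o', group 3 = 'esvu'.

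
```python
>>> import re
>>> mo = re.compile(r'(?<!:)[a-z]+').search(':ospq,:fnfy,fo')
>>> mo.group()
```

Because the assertion is negative and zero-width, positions next to the forbidden text are skipped.
Unlike `match`, `search` isn't anchored — it looks for the pattern anywhere in the string.
The match spans [2:5] → 'spq'.

'spq'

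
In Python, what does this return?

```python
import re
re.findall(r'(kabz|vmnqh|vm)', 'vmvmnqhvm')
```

`|` is ordered: at each position the engine commits to the first alternative that works.
Walking the string: at [0:2] match 'vm', group 1 = 'vm'; at [2:7] match 'vmnqh', group 1 = 'vmnqh'; at [7:9] match 'vm', group 1 = 'vm'.
Because there's exactly one group, `findall` drops the full match and keeps group 1 from each hit.

['vm', 'vmnqh', 'vm']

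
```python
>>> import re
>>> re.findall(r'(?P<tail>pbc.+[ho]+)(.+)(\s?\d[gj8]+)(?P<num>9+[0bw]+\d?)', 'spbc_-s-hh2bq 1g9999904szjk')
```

Multiple groups make `findall` return tuples — one 4-tuple for the one match.

[('pbc_-s-hh', '2bq ', '1g', '9999904')]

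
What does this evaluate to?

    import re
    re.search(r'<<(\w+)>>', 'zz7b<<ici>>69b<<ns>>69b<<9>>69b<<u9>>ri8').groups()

('ici',)

`re.search` scans for the first position where the pattern succeeds.
The match spans [4:11] → '<<ici>>'.
Captured: group 1 = 'ici'.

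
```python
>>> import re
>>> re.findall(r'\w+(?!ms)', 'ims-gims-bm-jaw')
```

A negative assertion filters positions out without eating any characters.
Scanning left to right: at [0:3] → 'ims'; at [4:8] → 'gims'; at [9:11] → 'bm'; at [12:15] → 'jaw'.
With no groups in the pattern, `findall` gives back each whole match — 4 here.

['ims', 'gims', 'bm', 'jaw']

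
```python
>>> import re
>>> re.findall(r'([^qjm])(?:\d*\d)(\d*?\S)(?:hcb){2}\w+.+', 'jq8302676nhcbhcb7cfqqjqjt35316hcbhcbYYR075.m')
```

[('8', 'n')]

The pattern matches any character except [qjm] (captured); then zero or more of a digit, then a digit (non-capturing group); then zero or more of a digit (lazy), then a non-whitespace character (captured); then the literal 'hcb' repeated 2 times, then one or more of a word character, then one or more of any character.
Matches: at [2:44] match '8302676nhcbhcb7cfqqjqjt35316hcbhcbYYR075.m', groups = ('8', 'n').
With 2 capturing groups, `findall` returns a 2-tuple per match.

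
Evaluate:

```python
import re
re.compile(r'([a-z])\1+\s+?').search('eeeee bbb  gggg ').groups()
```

The match spans [0:6] → 'eeeee '.
Captured: group 1 = 'e'.

('e',)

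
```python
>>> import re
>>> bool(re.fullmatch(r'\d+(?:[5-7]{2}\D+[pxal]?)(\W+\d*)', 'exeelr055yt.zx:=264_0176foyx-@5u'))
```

False

`fullmatch` succeeds only if the pattern covers the string from start to end.
Here the pattern can't cover the whole string, so the call returns None, and `bool(None)` is False.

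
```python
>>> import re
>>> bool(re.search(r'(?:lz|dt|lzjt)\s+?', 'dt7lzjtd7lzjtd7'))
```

False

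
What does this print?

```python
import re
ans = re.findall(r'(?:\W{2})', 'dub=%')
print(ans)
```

['=%']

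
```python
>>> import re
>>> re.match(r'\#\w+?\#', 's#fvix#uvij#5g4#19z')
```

None

With `match`, the pattern is implicitly anchored at the beginning.
Here the pattern fails at index 0, so the call returns None.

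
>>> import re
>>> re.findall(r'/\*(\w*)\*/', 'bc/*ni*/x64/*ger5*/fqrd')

Walking the string: at [2:8] match '/*ni*/', group 1 = 'ni'; at [11:19] match '/*ger5*/', group 1 = 'ger5'.
`findall` collects group 1 from each match (2 total).

['ni', 'ger5']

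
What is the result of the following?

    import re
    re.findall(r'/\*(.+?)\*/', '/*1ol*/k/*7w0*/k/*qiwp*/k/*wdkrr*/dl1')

['1ol', '7w0', 'qiwp', 'wdkrr']

A `+?`/`*?`/`{m,n}?` starts at its minimum and grows only as far as needed for what follows to match.
Scanning left to right: at [0:7] match '/*1ol*/', group 1 = '1ol'; at [8:15] match '/*7w0*/', group 1 = '7w0'; at [16:24] match '/*qiwp*/', group 1 = 'qiwp'; at [25:34] match '/*wdkrr*/', group 1 = 'wdkrr'.
One capturing group, so `findall` returns just the captured substring from each match — 4 in all.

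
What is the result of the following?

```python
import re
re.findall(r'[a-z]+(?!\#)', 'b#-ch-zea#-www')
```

['ch', 'ze', 'www']

The negative lookahead/lookbehind blocks any match where the forbidden context is present.
Walking the string: at [3:5] → 'ch'; at [6:8] → 'ze'; at [11:14] → 'www'.
Since nothing is captured, `findall` lists the 3 matched substrings directly.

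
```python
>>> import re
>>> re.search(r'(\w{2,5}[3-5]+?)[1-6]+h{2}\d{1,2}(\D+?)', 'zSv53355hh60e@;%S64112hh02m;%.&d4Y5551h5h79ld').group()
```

The pattern matches 2 to 5 of a word character, then one or more of a character in [3-5] (lazy) (captured); then one or more of a character in [1-6], then exactly 2 of the literal 'h', then 1 to 2 of a digit; then one or more of a non-digit (lazy) (captured).
Lazy quantifiers expand one character at a time until the remainder of the pattern can match.
`re.search` scans for the first position where the pattern succeeds.
The match spans [0:13] → 'zSv53355hh60e'.
Captured: group 1 = 'zSv533', group 2 = 'e'.

'zSv53355hh60e'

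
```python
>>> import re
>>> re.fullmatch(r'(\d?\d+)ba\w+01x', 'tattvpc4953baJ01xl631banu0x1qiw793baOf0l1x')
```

None

The pattern matches optionally a digit, then one or more of a digit (captured); then the literal 'ba', then one or more of a word character, then the literal '01x'.
`fullmatch` succeeds only if the pattern covers the string from start to end.
Here the string isn't matched end-to-end, so the call returns None.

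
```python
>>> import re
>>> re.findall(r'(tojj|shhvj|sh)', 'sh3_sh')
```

['sh', 'sh']

Matches: at [0:2] match 'sh', group 1 = 'sh'; at [4:6] match 'sh', group 1 = 'sh'.
One capturing group, so `findall` returns just the captured substring from each match — 2 in all.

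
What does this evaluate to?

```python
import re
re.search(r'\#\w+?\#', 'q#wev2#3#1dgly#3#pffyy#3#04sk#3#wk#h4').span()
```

`search` walks the string left to right and returns the first match it finds.
The match spans [1:7] → '#wev2#'.

(1, 7)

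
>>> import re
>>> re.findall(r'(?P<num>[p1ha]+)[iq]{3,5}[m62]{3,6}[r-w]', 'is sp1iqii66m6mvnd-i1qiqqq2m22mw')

['p1', '1']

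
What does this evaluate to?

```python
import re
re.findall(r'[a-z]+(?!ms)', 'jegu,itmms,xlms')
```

['jegu', 'itmms', 'xlms']

The negative lookahead/lookbehind blocks any match where the forbidden context is present.
No capturing groups, so `findall` returns the 3 full match strings.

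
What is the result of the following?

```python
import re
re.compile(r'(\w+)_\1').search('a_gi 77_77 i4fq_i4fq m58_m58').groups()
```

After group 1 captures some text, `\1` only succeeds where that same text appears again.
`re.search` scans for the first position where the pattern succeeds.
The match spans [5:10] → '77_77'.
Captured: group 1 = '77'.

('77',)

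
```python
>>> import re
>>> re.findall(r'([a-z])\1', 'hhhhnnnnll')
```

`\1` is not a pattern — it's the concrete string captured by group 1, re-applied verbatim.
Walking the string: at [0:2] match 'hh', group 1 = 'h'; at [2:4] match 'hh', group 1 = 'h'; at [4:6] match 'nn', group 1 = 'n'; at [6:8] match 'nn', group 1 = 'n'; at [8:10] match 'll', group 1 = 'l'.
With a single group, `findall` returns only what that group captured — 5 items.

['h', 'h', 'n', 'n', 'l']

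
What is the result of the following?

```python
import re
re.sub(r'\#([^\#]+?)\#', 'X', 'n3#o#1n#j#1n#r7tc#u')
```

'n3X1nX1nXu'

`sub` substitutes 'X' at each match site.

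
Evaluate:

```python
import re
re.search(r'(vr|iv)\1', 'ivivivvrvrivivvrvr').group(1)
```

The match spans [0:4] → 'iviv'.
Captured: group 1 = 'iv'.

'iv'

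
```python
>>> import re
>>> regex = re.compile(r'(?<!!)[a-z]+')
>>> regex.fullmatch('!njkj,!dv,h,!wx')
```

None

A negative assertion filters positions out without eating any characters.
`re.fullmatch` is like wrapping the pattern in `^…$` (in single-line mode).
Here the pattern can't cover the whole string, so the call returns None.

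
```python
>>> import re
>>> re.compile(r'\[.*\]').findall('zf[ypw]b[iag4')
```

No capturing groups, so `findall` returns the 1 full match string.

['[ypw]']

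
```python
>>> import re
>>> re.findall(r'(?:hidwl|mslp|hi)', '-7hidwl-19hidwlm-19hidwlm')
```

['hidwl', 'hidwl', 'hidwl']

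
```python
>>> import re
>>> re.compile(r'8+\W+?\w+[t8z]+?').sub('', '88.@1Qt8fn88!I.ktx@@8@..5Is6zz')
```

'!I.ktx@@'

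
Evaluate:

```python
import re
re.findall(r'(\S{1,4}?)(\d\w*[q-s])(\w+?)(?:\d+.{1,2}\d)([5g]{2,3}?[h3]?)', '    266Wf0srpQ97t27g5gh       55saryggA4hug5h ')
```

[('2', '66Wf0sr', 'pQ', 'g5')]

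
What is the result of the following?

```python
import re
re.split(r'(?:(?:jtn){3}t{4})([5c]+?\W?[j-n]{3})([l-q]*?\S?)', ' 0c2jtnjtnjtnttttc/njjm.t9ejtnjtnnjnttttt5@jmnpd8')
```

[' 0c2', 'c/njj', 'm', '.t9ejtnjtnnjnttttt5@jmnpd8']

Because the quantifier is non-greedy, it stops expanding at the earliest point where the rest of the pattern can succeed.
`re.split` interleaves the captured-group text with the surrounding fragments.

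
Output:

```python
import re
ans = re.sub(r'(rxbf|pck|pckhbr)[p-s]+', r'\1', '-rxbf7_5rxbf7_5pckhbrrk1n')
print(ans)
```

Matches: at [15:22] → 'pckhbrr'.
`\1` in the replacement pulls in group 1's text for each match.

-rxbf7_5rxbf7_5pckhbrk1n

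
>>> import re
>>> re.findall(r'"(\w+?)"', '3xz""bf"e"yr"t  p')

Matches: at [4:8] match '"bf"', group 1 = 'bf'; at [9:13] match '"yr"', group 1 = 'yr'.
With a single group, `findall` returns only what that group captured — 2 items.

['bf', 'yr']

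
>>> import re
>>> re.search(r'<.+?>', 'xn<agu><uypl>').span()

The match spans [2:7] → '<agu>'.

(2, 7)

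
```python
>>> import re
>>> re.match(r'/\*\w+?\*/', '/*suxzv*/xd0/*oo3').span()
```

(0, 9)

`match` is anchored at position 0; if the pattern doesn't fit there, it returns None.
The match spans [0:9] → '/*suxzv*/'.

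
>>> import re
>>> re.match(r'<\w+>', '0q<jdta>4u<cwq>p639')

`re.match` won't scan ahead — the pattern has to work from the very first character.
Here position 0 doesn't satisfy it, so the call returns None.

None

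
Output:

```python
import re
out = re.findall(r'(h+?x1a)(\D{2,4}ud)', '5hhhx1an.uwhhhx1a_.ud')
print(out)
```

The pattern matches one or more of the literal 'h' (lazy), then the literal 'x1a' (captured); then 2 to 4 of a non-digit, then the literal 'ud' (captured).
Walking the string: at [11:21] match 'hhhx1a_.ud', groups = ('hhhx1a', '_.ud').
`findall` packs the 2 group values into a tuple for every match.

[('hhhx1a', '_.ud')]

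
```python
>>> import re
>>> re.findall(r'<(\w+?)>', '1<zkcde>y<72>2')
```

['zkcde', '72']

Matches: at [1:8] match '<zkcde>', group 1 = 'zkcde'; at [9:13] match '<72>', group 1 = '72'.
With a single group, `findall` returns only what that group captured — 2 items.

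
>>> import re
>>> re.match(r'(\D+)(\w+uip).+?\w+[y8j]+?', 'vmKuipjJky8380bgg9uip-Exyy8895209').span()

(0, 28)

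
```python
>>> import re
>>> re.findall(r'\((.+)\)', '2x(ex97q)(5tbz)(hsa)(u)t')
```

Scanning left to right: at [2:23] match '(ex97q)(5tbz)(hsa)(u)', group 1 = 'ex97q)(5tbz)(hsa)(u'.
`findall` collects group 1 from the one match (1 total).

['ex97q)(5tbz)(hsa)(u']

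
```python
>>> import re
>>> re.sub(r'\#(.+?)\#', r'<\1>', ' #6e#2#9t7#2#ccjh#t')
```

' <6e>2<9t7>2<ccjh>t'

Lazy quantifiers expand one character at a time until the remainder of the pattern can match.
Matches: at [1:5] → '#6e#'; at [6:11] → '#9t7#'; at [12:18] → '#ccjh#'.
Each match is replaced using the text its own group 1 captured.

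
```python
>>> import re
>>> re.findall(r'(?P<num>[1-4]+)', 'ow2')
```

['2']

This matches one or more of a character in [1-4] (captured as 'num').
`findall` collects group 1 from the one match (1 total).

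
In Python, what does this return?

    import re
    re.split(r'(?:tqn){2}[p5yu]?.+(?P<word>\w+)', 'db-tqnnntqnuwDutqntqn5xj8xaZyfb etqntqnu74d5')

['db-tqnnntqnuwDu', '5', '']

Pattern: the literal 'tqn' repeated 2 times, then optionally one of [p5yu], then one or more of any character; then one or more of a word character (captured as 'word').
Because the pattern has a capturing group, `split` also inserts each captured text between the pieces.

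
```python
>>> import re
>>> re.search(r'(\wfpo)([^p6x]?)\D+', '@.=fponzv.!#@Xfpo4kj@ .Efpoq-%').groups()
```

('Xfpo', '4')

The pattern matches a word character, then the literal 'fpo' (captured); then optionally any character except [p6x] (captured); then one or more of a non-digit.
`re.search` scans for the first position where the pattern succeeds.
The match spans [13:30] → 'Xfpo4kj@ .Efpoq-%'.
Captured: group 1 = 'Xfpo', group 2 = '4'.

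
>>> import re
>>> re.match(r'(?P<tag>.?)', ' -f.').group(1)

The match spans [0:1] → ' '.
Captured: group 1 = ' '.

' '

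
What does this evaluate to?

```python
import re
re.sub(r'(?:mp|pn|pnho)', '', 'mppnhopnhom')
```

The regex engine tests alternatives in the order written; an earlier branch that matches wins even if a later one would match more.
Matches: at [0:2] → 'mp'; at [2:4] → 'pn'; at [6:8] → 'pn'.
Each match is replaced by ''.

'hohom'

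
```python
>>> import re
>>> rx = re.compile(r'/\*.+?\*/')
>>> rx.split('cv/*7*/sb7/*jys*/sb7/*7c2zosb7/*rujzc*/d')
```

['cv', 'sb7', 'sb7', 'd']

Matches to split on: at [2:7] → '/*7*/'; at [10:17] → '/*jys*/'; at [20:39] → '/*7c2zosb7/*rujzc*/'.
Each match becomes a cut point; 4 segments remain.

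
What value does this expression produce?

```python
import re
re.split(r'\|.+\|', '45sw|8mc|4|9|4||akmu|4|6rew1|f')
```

Matches to split on: at [4:29] → '|8mc|4|9|4||akmu|4|6rew1|'.
The string is cut at each match, leaving 2 pieces.

['45sw', 'f']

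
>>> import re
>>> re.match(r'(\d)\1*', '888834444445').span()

(0, 4)

`re.match` only tries the pattern at the start of the string.
The match spans [0:4] → '8888'.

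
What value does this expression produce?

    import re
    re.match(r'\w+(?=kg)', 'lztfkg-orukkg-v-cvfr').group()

'lztf'

The lookaround is zero-width — it requires the adjacent text to match without consuming it, so the asserted text isn't part of the match.
`re.match` won't scan ahead — the pattern has to work from the very first character.
The match spans [0:4] → 'lztf'.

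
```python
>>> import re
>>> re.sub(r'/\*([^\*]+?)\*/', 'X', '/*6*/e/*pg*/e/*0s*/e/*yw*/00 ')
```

'XeXeXeX00 '

Matches: at [0:5] → '/*6*/'; at [6:12] → '/*pg*/'; at [13:19] → '/*0s*/'; at [20:26] → '/*yw*/'.
Every occurrence is swapped for 'X'.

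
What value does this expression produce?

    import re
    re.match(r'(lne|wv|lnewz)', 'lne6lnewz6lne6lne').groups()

('lne',)

The match spans [0:3] → 'lne'.
Captured: group 1 = 'lne'.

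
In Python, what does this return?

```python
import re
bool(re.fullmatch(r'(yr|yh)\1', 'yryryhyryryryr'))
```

False

The backreference `\1` re-matches whatever the first group consumed, character for character.
For `fullmatch`, every character of the input must be accounted for by the pattern.
Here there's no way to consume every character, so the call returns None, and `bool(None)` is False.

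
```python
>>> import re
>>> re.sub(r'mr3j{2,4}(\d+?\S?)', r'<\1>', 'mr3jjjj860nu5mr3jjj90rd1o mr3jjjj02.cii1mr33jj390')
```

This matches the literal 'mr3', then 2 to 4 of the literal 'j'; then one or more of a digit (lazy), then optionally a non-whitespace character (captured).
Lazy quantifiers expand one character at a time until the remainder of the pattern can match.
Matches: at [0:9] → 'mr3jjjj86'; at [13:21] → 'mr3jjj90'; at [26:35] → 'mr3jjjj02'.
The replacement refers to a captured group, so each match is rewritten using its own captured text.

'<86>0nu5<90>rd1o <02>.cii1mr33jj390'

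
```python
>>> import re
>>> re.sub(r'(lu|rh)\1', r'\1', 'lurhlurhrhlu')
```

'lurhlurhlu'

The backreference `\1` re-matches whatever the first group consumed, character for character.
Matches: at [6:10] → 'rhrh'.
`\1` in the replacement pulls in group 1's text for each match.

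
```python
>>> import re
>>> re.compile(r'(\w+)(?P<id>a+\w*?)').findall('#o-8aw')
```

[('8', 'a')]

With 2 capturing groups, `findall` returns a 2-tuple per match.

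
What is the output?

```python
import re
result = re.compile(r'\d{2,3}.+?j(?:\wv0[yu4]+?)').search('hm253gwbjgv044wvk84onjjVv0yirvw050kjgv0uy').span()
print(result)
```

(2, 13)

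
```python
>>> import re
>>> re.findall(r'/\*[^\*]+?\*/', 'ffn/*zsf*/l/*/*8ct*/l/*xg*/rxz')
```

['/*zsf*/', '/*8ct*/', '/*xg*/']

`findall` yields the raw match text (3 of them) because the pattern has no groups.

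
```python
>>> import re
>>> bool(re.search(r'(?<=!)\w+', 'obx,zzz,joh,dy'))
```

The positive lookaround only admits positions where the adjacent text matches; those characters stay outside the span.
`re.search` scans for the first position where the pattern succeeds.
Here nothing in the string fits, so the call returns None, and `bool(None)` is False.

False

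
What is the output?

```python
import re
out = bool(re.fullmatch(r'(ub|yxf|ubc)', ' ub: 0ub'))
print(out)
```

`re.fullmatch` is like wrapping the pattern in `^…$` (in single-line mode).
Here the string isn't matched end-to-end, so the call returns None, and `bool(None)` is False.

False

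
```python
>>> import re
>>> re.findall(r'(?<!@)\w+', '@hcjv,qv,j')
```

['cjv', 'qv', 'j']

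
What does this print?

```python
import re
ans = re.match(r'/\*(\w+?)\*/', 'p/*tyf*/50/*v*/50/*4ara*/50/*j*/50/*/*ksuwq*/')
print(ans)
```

None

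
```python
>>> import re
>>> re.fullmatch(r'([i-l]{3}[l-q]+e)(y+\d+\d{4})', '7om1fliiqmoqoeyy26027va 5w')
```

The pattern matches exactly 3 of a character in [i-l], then one or more of a character in [l-q], then a literal 'e' (captured); then one or more of a literal 'y', then one or more of a digit, then exactly 4 of a digit (captured).
`re.fullmatch` requires the pattern to consume the entire string.
Here the pattern can't cover the whole string, so the call returns None.

None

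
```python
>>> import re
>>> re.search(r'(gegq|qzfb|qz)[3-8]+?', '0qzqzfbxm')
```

Unlike `match`, `search` isn't anchored — it looks for the pattern anywhere in the string.
Here the pattern never matches, so the call returns None.

None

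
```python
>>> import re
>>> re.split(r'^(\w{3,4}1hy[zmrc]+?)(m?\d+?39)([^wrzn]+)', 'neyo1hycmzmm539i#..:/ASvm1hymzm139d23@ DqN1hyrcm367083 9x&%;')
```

Pattern: anchored at the start of the string; then 3 to 4 of a word character, then the literal '1hy', then one or more of one of [zmrc] (lazy) (captured); then optionally a literal 'm', then one or more of a digit (lazy), then the literal '39' (captured); then one or more of any character except [wrzn] (captured).
The group in the pattern means `split` returns the separators' captures alongside the pieces.

['', 'neyo1hycmzm', 'm539', 'i#..:/ASvm1hym', 'zm139d23@ DqN1hyrcm367083 9x&%;']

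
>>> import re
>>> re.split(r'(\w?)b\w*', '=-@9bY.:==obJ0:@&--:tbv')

['=-@', '9', '.:==', 'o', ':@&--:', 't', '']

The pattern matches optionally a word character (captured); then a literal 'b', then zero or more of a word character.
Matches to split on: at [3:6] → '9bY'; at [10:14] → 'obJ0'; at [20:23] → 'tbv'.
The group in the pattern means `split` returns the separators' captures alongside the pieces.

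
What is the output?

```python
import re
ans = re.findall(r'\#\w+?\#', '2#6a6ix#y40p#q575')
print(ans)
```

['#6a6ix#']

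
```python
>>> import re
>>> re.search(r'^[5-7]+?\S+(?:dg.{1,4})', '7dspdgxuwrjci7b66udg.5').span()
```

(0, 22)

The match spans [0:22] → '7dspdgxuwrjci7b66udg.5'.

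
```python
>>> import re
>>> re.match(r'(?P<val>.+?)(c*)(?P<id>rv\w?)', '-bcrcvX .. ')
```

This matches one or more of any character (lazy) (captured as 'val'); then zero or more of a literal 'c' (captured); then the literal 'rv', then optionally a word character (captured as 'id').
`match` is anchored at position 0; if the pattern doesn't fit there, it returns None.
Here position 0 doesn't satisfy it, so the call returns None.

None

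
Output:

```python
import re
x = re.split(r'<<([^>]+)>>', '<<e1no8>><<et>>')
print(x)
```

['', 'e1no8', '', 'et', '']

With a capturing group present, the delimiter's captured portion is kept in the result list.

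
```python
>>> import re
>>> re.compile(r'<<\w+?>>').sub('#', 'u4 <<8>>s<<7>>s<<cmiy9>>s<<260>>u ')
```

'u4 #s#s#s#u '

Matches: at [3:8] → '<<8>>'; at [9:14] → '<<7>>'; at [15:24] → '<<cmiy9>>'; at [25:32] → '<<260>>'.
`sub` substitutes '#' at each match site.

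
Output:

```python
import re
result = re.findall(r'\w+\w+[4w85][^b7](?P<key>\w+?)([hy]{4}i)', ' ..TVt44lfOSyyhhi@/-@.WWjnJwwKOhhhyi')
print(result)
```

[('fOS', 'yyhhi'), ('O', 'hhhyi')]

With 2 capturing groups, `findall` returns a 2-tuple per match.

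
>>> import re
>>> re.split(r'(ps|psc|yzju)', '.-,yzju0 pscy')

Branches in `(...|...)` are attempted left-to-right; the first branch that allows the whole pattern to succeed is taken.
Matches to split on: at [3:7] → 'yzju'; at [9:11] → 'ps'.
Because the pattern has a capturing group, `split` also inserts each captured text between the pieces.

['.-,', 'yzju', '0 ', 'ps', 'cy']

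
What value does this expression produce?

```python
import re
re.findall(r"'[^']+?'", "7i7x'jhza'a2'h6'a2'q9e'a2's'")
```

["'jhza'", "'h6'", "'q9e'", "'s'"]

No capturing groups, so `findall` returns the 4 full match strings.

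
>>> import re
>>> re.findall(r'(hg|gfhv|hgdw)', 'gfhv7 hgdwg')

`|` is ordered: at each position the engine commits to the first alternative that works.
With a single group, `findall` returns only what that group captured — 2 items.

['gfhv', 'hg']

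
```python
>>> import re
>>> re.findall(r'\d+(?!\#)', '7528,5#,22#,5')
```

The negative lookahead/lookbehind blocks any match where the forbidden context is present.
With no groups in the pattern, `findall` gives back each whole match — 3 here.

['7528', '2', '5']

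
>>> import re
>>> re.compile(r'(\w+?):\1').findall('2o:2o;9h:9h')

['2o', '9h']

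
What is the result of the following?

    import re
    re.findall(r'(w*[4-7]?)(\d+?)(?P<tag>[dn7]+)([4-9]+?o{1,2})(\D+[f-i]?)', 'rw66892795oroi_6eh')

[('w6', '6892', '7', '95o', 'roi_')]

Pattern: zero or more of a literal 'w', then optionally a character in [4-7] (captured); then one or more of a digit (lazy) (captured); then one or more of one of [dn7] (captured as 'tag'); then one or more of a character in [4-9] (lazy), then 1 to 2 of a literal 'o' (captured); then one or more of a non-digit, then optionally a character in [f-i] (captured).
`findall` packs the 5 group values into a tuple for every match.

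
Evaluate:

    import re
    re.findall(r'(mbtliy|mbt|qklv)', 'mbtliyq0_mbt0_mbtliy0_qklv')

['mbtliy', 'mbt', 'mbtliy', 'qklv']

Alternation isn't longest-match — the leftmost alternative that fits at this position is chosen.
Walking the string: at [0:6] match 'mbtliy', group 1 = 'mbtliy'; at [9:12] match 'mbt', group 1 = 'mbt'; at [14:20] match 'mbtliy', group 1 = 'mbtliy'; at [22:26] match 'qklv', group 1 = 'qklv'.
One capturing group, so `findall` returns just the captured substring from each match — 4 in all.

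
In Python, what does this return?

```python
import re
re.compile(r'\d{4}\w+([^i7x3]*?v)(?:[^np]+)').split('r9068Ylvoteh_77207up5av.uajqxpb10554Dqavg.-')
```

['r', 'v', 'pb', 'v', '']

Pattern: exactly 4 of a digit, then one or more of a word character; then zero or more of any character except [i7x3] (lazy), then a literal 'v' (captured); then one or more of any character except [np] (non-capturing group).
Matches to split on: at [1:29] → '9068Ylvoteh_77207up5av.uajqx'; at [31:43] → '10554Dqavg.-'.
The group in the pattern means `split` returns the separators' captures alongside the pieces.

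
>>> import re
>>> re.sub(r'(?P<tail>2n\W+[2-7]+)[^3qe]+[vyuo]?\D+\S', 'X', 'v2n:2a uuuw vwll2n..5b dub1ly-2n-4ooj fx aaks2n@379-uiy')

'vX79-uiy'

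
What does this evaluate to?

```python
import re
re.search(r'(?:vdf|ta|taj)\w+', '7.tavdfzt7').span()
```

(2, 10)

Unlike `match`, `search` isn't anchored — it looks for the pattern anywhere in the string.
The match spans [2:10] → 'tavdfzt7'.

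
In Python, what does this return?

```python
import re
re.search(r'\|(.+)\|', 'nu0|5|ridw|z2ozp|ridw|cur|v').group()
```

`re.search` scans for the first position where the pattern succeeds.
The match spans [3:26] → '|5|ridw|z2ozp|ridw|cur|'.
Captured: group 1 = '5|ridw|z2ozp|ridw|cur'.

'|5|ridw|z2ozp|ridw|cur|'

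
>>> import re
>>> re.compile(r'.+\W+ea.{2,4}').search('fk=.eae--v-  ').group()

The pattern matches one or more of any character; then one or more of a non-word character, then the literal 'ea'; then 2 to 4 of any character.
`search` walks the string left to right and returns the first match it finds.
The match spans [0:10] → 'fk=.eae--v'.

'fk=.eae--v'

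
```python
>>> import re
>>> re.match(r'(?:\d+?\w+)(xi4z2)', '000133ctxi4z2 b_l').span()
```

This matches one or more of a digit (lazy), then one or more of a word character (non-capturing group); then the literal 'xi', then the literal '4z2' (captured).
`re.match` only tries the pattern at the start of the string.
The match spans [0:13] → '000133ctxi4z2'.
Captured: group 1 = 'xi4z2'.

(0, 13)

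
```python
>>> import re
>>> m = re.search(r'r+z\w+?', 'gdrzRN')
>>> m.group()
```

'rzR'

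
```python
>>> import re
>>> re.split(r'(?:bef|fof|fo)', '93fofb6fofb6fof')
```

Alternation isn't longest-match — the leftmost alternative that fits at this position is chosen.
Each match becomes a cut point; 4 segments remain.

['93', 'b6', 'b6', '']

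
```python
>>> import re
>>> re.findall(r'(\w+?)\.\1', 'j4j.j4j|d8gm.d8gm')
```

['j4j', 'd8gm']

`\1` is not a pattern — it's the concrete string captured by group 1, re-applied verbatim.
Matches: at [0:7] match 'j4j.j4j', group 1 = 'j4j'; at [8:17] match 'd8gm.d8gm', group 1 = 'd8gm'.
`findall` collects group 1 from each match (2 total).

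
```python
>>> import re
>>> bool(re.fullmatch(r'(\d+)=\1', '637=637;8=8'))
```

`re.fullmatch` is like wrapping the pattern in `^…$` (in single-line mode).
Here the pattern can't cover the whole string, so the call returns None, and `bool(None)` is False.

False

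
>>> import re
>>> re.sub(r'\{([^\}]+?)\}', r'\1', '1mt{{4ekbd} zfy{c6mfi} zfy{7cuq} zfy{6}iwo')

Matches: at [3:11] → '{{4ekbd}'; at [15:22] → '{c6mfi}'; at [26:32] → '{7cuq}'; at [36:39] → '{6}'.
Each match is replaced using the text its own group 1 captured.

'1mt{4ekbd zfyc6mfi zfy7cuq zfy6iwo'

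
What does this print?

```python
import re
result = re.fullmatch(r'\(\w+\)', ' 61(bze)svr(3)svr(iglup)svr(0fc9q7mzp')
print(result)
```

`fullmatch` succeeds only if the pattern covers the string from start to end.
Here the pattern can't cover the whole string, so the call returns None.

None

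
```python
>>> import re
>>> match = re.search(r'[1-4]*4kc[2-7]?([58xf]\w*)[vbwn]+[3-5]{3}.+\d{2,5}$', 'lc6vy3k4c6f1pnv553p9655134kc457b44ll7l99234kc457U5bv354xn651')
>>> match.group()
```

The match spans [23:60] → '134kc457b44ll7l99234kc457U5bv354xn651'.

'134kc457b44ll7l99234kc457U5bv354xn651'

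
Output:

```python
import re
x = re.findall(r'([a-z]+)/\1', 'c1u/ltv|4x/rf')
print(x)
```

`\1` has to match the exact text group 1 already captured.
Because there's exactly one group, `findall` drops the full match and keeps group 1 from each hit.
Nothing in the string satisfies the pattern, so the list is empty.

[]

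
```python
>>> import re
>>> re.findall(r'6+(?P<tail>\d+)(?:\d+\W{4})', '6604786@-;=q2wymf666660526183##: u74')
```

Pattern: one or more of a literal '6'; then one or more of a digit (captured as 'tail'); then one or more of a digit, then exactly 4 of a non-word character (non-capturing group).
Matches: at [0:11] match '6604786@-;=', group 1 = '0478'; at [17:33] match '666660526183##: ', group 1 = '052618'.
One capturing group, so `findall` returns just the captured substring from each match — 2 in all.

['0478', '052618']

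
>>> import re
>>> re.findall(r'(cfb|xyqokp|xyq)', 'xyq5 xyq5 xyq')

With a single group, `findall` returns only what that group captured — 3 items.

['xyq', 'xyq', 'xyq']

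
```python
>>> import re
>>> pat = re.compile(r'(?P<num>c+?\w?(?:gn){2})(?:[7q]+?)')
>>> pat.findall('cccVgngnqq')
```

This matches one or more of the literal 'c' (lazy), then optionally a word character, then the literal 'gn' repeated 2 times (captured as 'num'); then one or more of one of [7q] (lazy) (non-capturing group).
Walking the string: at [0:9] match 'cccVgngnq', group 1 = 'cccVgngn'.
With a single group, `findall` returns only what that group captured — 1 item.

['cccVgngn']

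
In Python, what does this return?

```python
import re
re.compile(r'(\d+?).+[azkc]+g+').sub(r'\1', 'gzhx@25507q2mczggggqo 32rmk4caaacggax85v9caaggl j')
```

'gzhx@2l j'

This matches one or more of a digit (lazy) (captured); then one or more of any character, then one or more of one of [azkc], then one or more of the literal 'g'.
Matches: at [5:46] → '25507q2mczggggqo 32rmk4caaacggax85v9caagg'.
`\1` in the replacement pulls in group 1's text for each match.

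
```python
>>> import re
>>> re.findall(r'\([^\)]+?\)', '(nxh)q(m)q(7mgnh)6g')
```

Scanning left to right: at [0:5] → '(nxh)'; at [6:9] → '(m)'; at [10:17] → '(7mgnh)'.
`findall` yields the raw match text (3 of them) because the pattern has no groups.

['(nxh)', '(m)', '(7mgnh)']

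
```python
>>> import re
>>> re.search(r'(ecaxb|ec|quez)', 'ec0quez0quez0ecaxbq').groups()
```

('ec',)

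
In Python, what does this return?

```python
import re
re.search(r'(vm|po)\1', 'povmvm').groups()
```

('vm',)

The match spans [2:6] → 'vmvm'.
Captured: group 1 = 'vm'.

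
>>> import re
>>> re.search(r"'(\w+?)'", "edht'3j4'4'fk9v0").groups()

('3j4',)

`re.search` tries every starting position until one works.
The match spans [4:9] → "'3j4'".
Captured: group 1 = '3j4'.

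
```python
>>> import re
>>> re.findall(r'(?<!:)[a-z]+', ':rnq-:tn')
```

Because the assertion is negative and zero-width, positions next to the forbidden text are skipped.
With no groups in the pattern, `findall` gives back each whole match — 2 here.

['nq', 'n']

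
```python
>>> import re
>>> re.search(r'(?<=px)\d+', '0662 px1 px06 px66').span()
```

The `(?=…)`/`(?<=…)` assertion just peeks at neighbouring text; it doesn't advance the match position.
Unlike `match`, `search` isn't anchored — it looks for the pattern anywhere in the string.
The match spans [7:8] → '1'.

(7, 8)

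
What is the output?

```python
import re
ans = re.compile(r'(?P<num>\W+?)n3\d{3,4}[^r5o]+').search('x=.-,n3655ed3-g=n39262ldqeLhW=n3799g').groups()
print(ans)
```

('=.-,',)

This matches one or more of a non-word character (lazy) (captured as 'num'); then the literal 'n3', then 3 to 4 of a digit; then one or more of any character except [r5o].
Unlike `match`, `search` isn't anchored — it looks for the pattern anywhere in the string.
The match spans [1:36] → '=.-,n3655ed3-g=n39262ldqeLhW=n3799g'.
Captured: group 1 = '=.-,'.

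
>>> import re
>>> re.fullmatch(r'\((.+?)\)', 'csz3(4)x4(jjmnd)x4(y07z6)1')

For `fullmatch`, every character of the input must be accounted for by the pattern.
Here there's no way to consume every character, so the call returns None.

None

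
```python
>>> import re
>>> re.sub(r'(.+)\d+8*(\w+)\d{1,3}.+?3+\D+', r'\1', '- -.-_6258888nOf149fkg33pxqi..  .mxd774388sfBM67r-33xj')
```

'- -.-_6258888nOf149fkg33pxqi..  .mxd77438'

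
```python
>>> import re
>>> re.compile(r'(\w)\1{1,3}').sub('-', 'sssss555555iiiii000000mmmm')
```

'-s---i---'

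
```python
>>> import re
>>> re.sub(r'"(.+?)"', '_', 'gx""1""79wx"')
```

'gx__'

A `+?`/`*?`/`{m,n}?` starts at its minimum and grows only as far as needed for what follows to match.
`sub` substitutes '_' at each match site.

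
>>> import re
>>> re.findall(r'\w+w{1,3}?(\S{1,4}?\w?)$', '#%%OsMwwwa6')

['a6']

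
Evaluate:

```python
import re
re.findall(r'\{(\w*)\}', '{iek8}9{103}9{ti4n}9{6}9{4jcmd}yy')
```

Scanning left to right: at [0:6] match '{iek8}', group 1 = 'iek8'; at [7:12] match '{103}', group 1 = '103'; at [13:19] match '{ti4n}', group 1 = 'ti4n'; at [20:23] match '{6}', group 1 = '6'; at [24:31] match '{4jcmd}', group 1 = '4jcmd'.
One capturing group, so `findall` returns just the captured substring from each match — 5 in all.

['iek8', '103', 'ti4n', '6', '4jcmd']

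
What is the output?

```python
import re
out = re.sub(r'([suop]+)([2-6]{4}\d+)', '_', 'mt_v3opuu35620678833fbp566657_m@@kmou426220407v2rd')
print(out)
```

This matches one or more of one of [suop] (captured); then exactly 4 of a character in [2-6], then one or more of a digit (captured).
Matches: at [5:20] → 'opuu35620678833'; at [22:29] → 'p566657'; at [35:46] → 'ou426220407'.
`sub` substitutes '_' at each match site.

mt_v3_fb__m@@km_v2rd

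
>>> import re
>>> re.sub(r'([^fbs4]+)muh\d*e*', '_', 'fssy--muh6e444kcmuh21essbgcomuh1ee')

Pattern: one or more of any character except [fbs4] (captured); then the literal 'muh', then zero or more of a digit, then zero or more of the literal 'e'.
Every occurrence is swapped for '_'.

'fss_444_ssb_'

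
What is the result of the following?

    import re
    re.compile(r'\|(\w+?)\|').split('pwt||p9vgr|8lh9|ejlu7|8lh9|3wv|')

['pwt|', 'p9vgr', '8lh9', 'ejlu7', '8lh9', '3wv', '']

Matches to split on: at [4:11] → '|p9vgr|'; at [15:22] → '|ejlu7|'; at [26:31] → '|3wv|'.
With a capturing group present, the delimiter's captured portion is kept in the result list.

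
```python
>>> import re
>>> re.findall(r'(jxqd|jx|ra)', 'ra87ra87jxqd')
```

['ra', 'ra', 'jxqd']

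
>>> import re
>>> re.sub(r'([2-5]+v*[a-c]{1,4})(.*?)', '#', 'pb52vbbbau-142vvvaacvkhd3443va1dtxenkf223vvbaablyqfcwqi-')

'pb#u-1#vkhd#1dtxenkf#lyqfcwqi-'

This matches one or more of a character in [2-5], then zero or more of a literal 'v', then 1 to 4 of a character in [a-c] (captured); then zero or more of any character (lazy) (captured).
A non-greedy quantifier consumes as few characters as it can — just enough that the remainder of the pattern still matches from where it stops; whatever follows it matches normally.
Matches: at [2:9] → '52vbbba'; at [12:20] → '42vvvaac'; at [24:30] → '3443va'; at [38:47] → '223vvbaab'.
Each match is replaced by '#'.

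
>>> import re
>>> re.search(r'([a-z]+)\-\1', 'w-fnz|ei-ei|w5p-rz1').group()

'ei-ei'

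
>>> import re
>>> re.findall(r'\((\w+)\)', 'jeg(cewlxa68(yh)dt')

Walking the string: at [12:16] match '(yh)', group 1 = 'yh'.
Because there's exactly one group, `findall` drops the full match and keeps group 1 from the one hit.

['yh']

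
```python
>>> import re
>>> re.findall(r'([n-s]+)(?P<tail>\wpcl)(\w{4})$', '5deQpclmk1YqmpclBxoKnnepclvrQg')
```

The pattern matches one or more of a character in [n-s] (captured); then a word character, then the literal 'pcl' (captured as 'tail'); then exactly 4 of a word character (captured); then anchored at the end.
Scanning left to right: at [20:30] match 'nnepclvrQg', groups = ('nn', 'epcl', 'vrQg').
3 groups means the one result is a tuple of 3 captured strings — 1 here.

[('nn', 'epcl', 'vrQg')]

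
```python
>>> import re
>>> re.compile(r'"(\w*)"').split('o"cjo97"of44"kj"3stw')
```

['o', 'cjo97', 'of44', 'kj', '3stw']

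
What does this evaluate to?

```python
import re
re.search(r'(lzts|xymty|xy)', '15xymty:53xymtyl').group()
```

Alternation tries branches left to right and keeps the first one that lets the overall match succeed at that position.
`search` walks the string left to right and returns the first match it finds.
The match spans [2:7] → 'xymty'.
Captured: group 1 = 'xymty'.

'xymty'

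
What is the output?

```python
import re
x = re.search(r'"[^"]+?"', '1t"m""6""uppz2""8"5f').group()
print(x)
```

"m"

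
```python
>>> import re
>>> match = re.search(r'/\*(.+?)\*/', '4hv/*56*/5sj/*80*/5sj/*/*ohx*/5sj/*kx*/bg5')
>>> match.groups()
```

Unlike `match`, `search` isn't anchored — it looks for the pattern anywhere in the string.
The match spans [3:9] → '/*56*/'.
Captured: group 1 = '56'.

('56',)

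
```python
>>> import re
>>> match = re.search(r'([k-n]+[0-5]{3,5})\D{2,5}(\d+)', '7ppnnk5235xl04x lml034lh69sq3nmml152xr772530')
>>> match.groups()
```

The match spans [3:14] → 'nnk5235xl04'.
Captured: group 1 = 'nnk5235', group 2 = '04'.

('nnk5235', '04')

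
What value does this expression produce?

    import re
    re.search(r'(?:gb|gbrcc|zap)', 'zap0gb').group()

'zap'

The match spans [0:3] → 'zap'.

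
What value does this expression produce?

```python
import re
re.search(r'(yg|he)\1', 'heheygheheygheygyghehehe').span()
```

(0, 4)

`\1` is not a pattern — it's the concrete string captured by group 1, re-applied verbatim.
The match spans [0:4] → 'hehe'.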